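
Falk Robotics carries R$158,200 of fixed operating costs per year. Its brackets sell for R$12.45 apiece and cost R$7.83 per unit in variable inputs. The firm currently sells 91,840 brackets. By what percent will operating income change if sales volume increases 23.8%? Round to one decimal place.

Contribution at this volume is 91,840 × R$4.62 = R$424,300.80.
Operating income = contribution − fixed costs = R$424,300.80 − R$158,200 = R$266,100.80.
So DOL = total CM / EBIT = R$424,300.80 / R$266,100.80 = 1.5945.
Operating income changes by 1.5945 × +23.8% = +37.9%.

+37.9%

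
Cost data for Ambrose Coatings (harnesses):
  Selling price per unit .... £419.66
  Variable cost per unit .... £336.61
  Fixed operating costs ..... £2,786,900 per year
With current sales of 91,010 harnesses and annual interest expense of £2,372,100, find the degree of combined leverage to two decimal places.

Total contribution margin = 91,010 × £83.05 = £7,558,380.50.
Operating income = contribution − fixed costs = £7,558,380.50 − £2,786,900 = £4,771,480.50. Interest = £2,372,100.00.
DOL = £7,558,380.50 ÷ £4,771,480.50 = 1.5841; DFL = £4,771,480.50 ÷ £2,399,380.50 = 1.9886.
Combined leverage = 1.5841 × 1.9886 = 3.1501.

3.15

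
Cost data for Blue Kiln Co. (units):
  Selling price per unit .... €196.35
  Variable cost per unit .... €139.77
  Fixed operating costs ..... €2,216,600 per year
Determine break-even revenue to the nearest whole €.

CM per unit = €196.35 − €139.77 = €56.58; CM ratio = €56.58 / €196.35 = 0.2882.
Break-even revenue = fixed costs × price ÷ CM = €2,216,600 × €196.35 ÷ €56.58 = €7,692,284.

€7,692,284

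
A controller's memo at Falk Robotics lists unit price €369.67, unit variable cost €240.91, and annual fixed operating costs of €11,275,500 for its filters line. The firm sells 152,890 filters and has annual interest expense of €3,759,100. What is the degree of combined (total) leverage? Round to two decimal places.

4.23

Total contribution margin = 152,890 × €128.76 = €19,686,116.40.
Subtracting fixed costs: EBIT = €19,686,116.40 − €11,275,500 = €8,410,616.40. Interest = €3,759,100.00.
DOL = €19,686,116.40 ÷ €8,410,616.40 = 2.3406; DFL = €8,410,616.40 ÷ €4,651,516.40 = 1.8081.
DCL = DOL × DFL = 2.3406 × 1.8081 = 4.2320.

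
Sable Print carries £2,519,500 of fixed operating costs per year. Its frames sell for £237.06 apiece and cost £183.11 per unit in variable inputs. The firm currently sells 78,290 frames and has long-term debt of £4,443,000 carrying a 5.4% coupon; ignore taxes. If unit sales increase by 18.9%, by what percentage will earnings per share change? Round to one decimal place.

At 78,290 units, contribution = 78,290 × £53.95 = £4,223,745.50.
EBIT = £4,223,745.50 − £2,519,500 = £1,704,245.50.
Interest = £239,922.00, so EBIT − I = £1,464,323.50.
DCL = total CM / (EBIT − I) = £4,223,745.50 / £1,464,323.50 = 2.8844.
EPS therefore changes by 2.8844 × (+18.9%) = +54.5%.

+54.5%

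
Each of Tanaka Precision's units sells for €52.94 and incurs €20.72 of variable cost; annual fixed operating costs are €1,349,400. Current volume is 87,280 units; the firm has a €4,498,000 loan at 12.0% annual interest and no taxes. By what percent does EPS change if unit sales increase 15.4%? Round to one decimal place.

+46.9%

Contribution at this volume is 87,280 × €32.22 = €2,812,161.60.
Subtracting fixed costs: EBIT = €2,812,161.60 − €1,349,400 = €1,462,761.60.
After interest of €539,760.00, pre-tax earnings = €923,001.60.
Degree of combined leverage = contribution ÷ (EBIT − I) = €2,812,161.60 ÷ €923,001.60 = 3.0468.
%ΔEPS = DCL × %ΔSales = 3.0468 × +15.4% = +46.9%.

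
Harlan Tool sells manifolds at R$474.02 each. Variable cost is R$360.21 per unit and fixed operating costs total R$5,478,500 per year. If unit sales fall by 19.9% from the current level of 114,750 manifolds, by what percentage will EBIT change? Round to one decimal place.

Contribution at this volume is 114,750 × R$113.81 = R$13,059,697.50.
EBIT = R$13,059,697.50 − R$5,478,500 = R$7,581,197.50.
DOL = contribution ÷ EBIT = R$13,059,697.50 ÷ R$7,581,197.50 = 1.7226.
%ΔEBIT = DOL × %ΔSales = 1.7226 × -19.9% = -34.3%.

-34.3%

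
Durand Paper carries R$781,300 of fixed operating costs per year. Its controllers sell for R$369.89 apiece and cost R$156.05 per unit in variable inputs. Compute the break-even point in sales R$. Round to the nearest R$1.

CM per unit = R$369.89 − R$156.05 = R$213.84; CM ratio = R$213.84 / R$369.89 = 0.5781.
Break-even sales = FC ÷ CM ratio = R$781,300 × R$369.89 / R$213.84 = R$1,351,455.

R$1,351,455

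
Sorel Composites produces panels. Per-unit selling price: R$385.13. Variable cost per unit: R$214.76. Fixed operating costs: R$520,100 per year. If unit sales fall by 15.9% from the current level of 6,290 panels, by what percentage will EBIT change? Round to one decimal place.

Contribution at this volume is 6,290 × R$170.37 = R$1,071,627.30.
Subtracting fixed costs: EBIT = R$1,071,627.30 − R$520,100 = R$551,527.30.
DOL = contribution ÷ EBIT = R$1,071,627.30 ÷ R$551,527.30 = 1.9430.
Operating income changes by 1.9430 × -15.9% = -30.9%.

-30.9%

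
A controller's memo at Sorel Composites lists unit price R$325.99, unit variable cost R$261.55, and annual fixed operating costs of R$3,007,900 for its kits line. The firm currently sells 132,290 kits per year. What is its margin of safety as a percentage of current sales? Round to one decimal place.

64.7%

Unit CM = price − variable cost = R$325.99 − R$261.55 = R$64.44. Break-even units = R$3,007,900 ÷ R$64.44 = 46,677.53; break-even revenue = 46,677.53 × R$325.99 = R$15,216,407.84.
Actual sales revenue = 132,290 × R$325.99 = R$43,125,217.10.
Margin of safety = (R$43,125,217.10 − R$15,216,407.84) ÷ R$43,125,217.10 = 64.7%.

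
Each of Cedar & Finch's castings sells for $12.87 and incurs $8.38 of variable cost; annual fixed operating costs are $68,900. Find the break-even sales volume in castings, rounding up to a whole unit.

15,346 castings

Unit CM = price − variable cost = $12.87 − $8.38 = $4.49.
Units to break even: $68,900 ÷ $4.49 = 15,345.21, rounded up to 15,346.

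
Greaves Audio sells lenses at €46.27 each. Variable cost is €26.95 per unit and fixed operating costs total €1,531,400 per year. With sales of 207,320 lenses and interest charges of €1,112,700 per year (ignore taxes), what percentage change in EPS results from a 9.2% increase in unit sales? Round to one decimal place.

At 207,320 units, contribution = 207,320 × €19.32 = €4,005,422.40.
EBIT = €4,005,422.40 − €1,531,400 = €2,474,022.40.
Interest = €1,112,700.00, so EBIT − I = €1,361,322.40.
Degree of combined leverage = contribution ÷ (EBIT − I) = €4,005,422.40 ÷ €1,361,322.40 = 2.9423.
%ΔEPS = DCL × %ΔSales = 2.9423 × +9.2% = +27.1%.

+27.1%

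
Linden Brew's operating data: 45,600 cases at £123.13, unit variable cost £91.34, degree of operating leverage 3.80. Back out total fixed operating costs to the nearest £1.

£1,068,144

Total contribution margin = 45,600 × £31.79 = £1,449,624.00.
DOL = contribution / EBIT, so EBIT = £1,449,624.00 / 3.80 = £381,480.00.
Fixed costs = CM − EBIT = £1,449,624.00 − £381,480.00 = £1,068,144.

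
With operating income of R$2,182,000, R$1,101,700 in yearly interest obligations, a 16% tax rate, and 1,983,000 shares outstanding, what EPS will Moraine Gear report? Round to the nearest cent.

R$0.46

Interest = R$1,101,700.00, so EBT = R$2,182,000 − R$1,101,700.00 = R$1,080,300.00.
Net income = R$1,080,300.00 × (1 − 0.16) = R$907,452.00.
EPS = R$907,452.00 ÷ 1,983,000 = R$0.46.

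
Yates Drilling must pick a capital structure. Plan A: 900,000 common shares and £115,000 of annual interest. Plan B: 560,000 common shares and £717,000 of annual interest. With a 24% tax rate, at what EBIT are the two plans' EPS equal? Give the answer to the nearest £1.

£1,708,529

Set EPS_A = EPS_B: (EBIT − £115,000)(1 − 0.24) ÷ 900,000 = (EBIT − £717,000)(1 − 0.24) ÷ 560,000.
Cancelling (1 − t) and cross-multiplying: 560,000·(EBIT − 115,000) = 900,000·(EBIT − 717,000).
EBIT × (900,000 − 560,000) = 717,000 × 900,000 − 115,000 × 560,000 = 580,900,000,000, so EBIT = 580,900,000,000 ÷ 340,000 = 1,708,529.41.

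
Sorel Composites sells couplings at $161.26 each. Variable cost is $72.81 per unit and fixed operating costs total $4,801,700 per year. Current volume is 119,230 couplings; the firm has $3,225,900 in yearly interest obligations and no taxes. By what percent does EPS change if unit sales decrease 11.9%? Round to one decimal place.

-49.8%

At 119,230 units, contribution = 119,230 × $88.45 = $10,545,893.50.
Operating income = contribution − fixed costs = $10,545,893.50 − $4,801,700 = $5,744,193.50.
After interest of $3,225,900.00, pre-tax earnings = $2,518,293.50.
DCL = total CM / (EBIT − I) = $10,545,893.50 / $2,518,293.50 = 4.1877.
EPS therefore changes by 4.1877 × (-11.9%) = -49.8%.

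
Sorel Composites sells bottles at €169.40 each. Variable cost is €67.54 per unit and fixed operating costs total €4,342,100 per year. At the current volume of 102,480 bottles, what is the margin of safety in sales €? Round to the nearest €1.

Each unit contributes €169.40 − €67.54 = €101.86. Break-even units = €4,342,100 ÷ €101.86 = 42,628.12; break-even revenue = 42,628.12 × €169.40 = €7,221,203.02.
Actual sales revenue = 102,480 × €169.40 = €17,360,112.00.
Margin of safety = €17,360,112.00 − €7,221,203.02 = €10,138,909.

€10,138,909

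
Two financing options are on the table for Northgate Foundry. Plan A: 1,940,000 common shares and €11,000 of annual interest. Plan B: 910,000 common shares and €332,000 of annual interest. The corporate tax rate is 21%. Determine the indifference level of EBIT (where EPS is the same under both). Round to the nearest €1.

€615,602

At indifference, (EBIT − 11,000)(1 − t)/1,940,000 = (EBIT − 332,000)(1 − t)/910,000.
The (1 − t) factor cancels: (EBIT − 11,000) × 910,000 = (EBIT − 332,000) × 1,940,000.
EBIT × (1,940,000 − 910,000) = 332,000 × 1,940,000 − 11,000 × 910,000 = 634,070,000,000, so EBIT = 634,070,000,000 ÷ 1,030,000 = 615,601.94.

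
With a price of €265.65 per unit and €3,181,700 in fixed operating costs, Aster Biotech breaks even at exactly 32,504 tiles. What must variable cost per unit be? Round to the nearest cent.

Contribution per unit must be FC / Q = €3,181,700 / 32,504 = €97.8864.
Hence VC = price − CM = €265.65 − €97.8864 = €167.76.

€167.76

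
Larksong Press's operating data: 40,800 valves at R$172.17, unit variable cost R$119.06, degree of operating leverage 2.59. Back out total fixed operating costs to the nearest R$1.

R$1,330,252

Contribution at this volume is 40,800 × R$53.11 = R$2,166,888.00.
DOL = contribution / EBIT, so EBIT = R$2,166,888.00 / 2.59 = R$836,636.29.
Fixed costs = CM − EBIT = R$2,166,888.00 − R$836,636.29 = R$1,330,252.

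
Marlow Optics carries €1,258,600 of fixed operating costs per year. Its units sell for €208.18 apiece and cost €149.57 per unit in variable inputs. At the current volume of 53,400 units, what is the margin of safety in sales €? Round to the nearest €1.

€6,646,323

Contribution margin per unit = €208.18 − €149.57 = €58.61. Break-even units = €1,258,600 ÷ €58.61 = 21,474.15; break-even revenue = 21,474.15 × €208.18 = €4,470,488.79.
Actual sales revenue = 53,400 × €208.18 = €11,116,812.00.
Margin of safety = €11,116,812.00 − €4,470,488.79 = €6,646,323.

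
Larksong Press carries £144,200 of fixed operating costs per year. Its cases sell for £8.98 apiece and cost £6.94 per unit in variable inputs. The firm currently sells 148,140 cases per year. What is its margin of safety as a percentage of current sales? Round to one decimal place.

Unit CM = price − variable cost = £8.98 − £6.94 = £2.04. Break-even units = £144,200 ÷ £2.04 = 70,686.27; break-even revenue = 70,686.27 × £8.98 = £634,762.75.
Actual sales revenue = 148,140 × £8.98 = £1,330,297.20.
Margin of safety = (£1,330,297.20 − £634,762.75) ÷ £1,330,297.20 = 52.3%.

52.3%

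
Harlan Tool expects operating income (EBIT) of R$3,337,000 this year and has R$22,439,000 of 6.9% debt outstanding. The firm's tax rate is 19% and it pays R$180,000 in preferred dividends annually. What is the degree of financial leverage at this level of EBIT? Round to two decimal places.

2.13

Interest = R$1,548,291.00.
Pre-tax preferred-dividend burden = R$180,000 ÷ (1 − 0.19) = R$222,222.22.
DFL = EBIT ÷ [EBIT − I − D_p/(1−t)] = R$3,337,000 ÷ [R$3,337,000 − R$1,548,291.00 − R$222,222.22] = R$3,337,000 ÷ R$1,566,486.78 = 2.1302.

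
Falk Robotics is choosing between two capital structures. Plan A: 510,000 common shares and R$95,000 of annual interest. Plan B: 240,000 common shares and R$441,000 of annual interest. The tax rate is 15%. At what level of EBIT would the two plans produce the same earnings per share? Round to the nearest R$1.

R$748,556

Set EPS_A = EPS_B: (EBIT − R$95,000)(1 − 0.15) ÷ 510,000 = (EBIT − R$441,000)(1 − 0.15) ÷ 240,000.
The (1 − t) factor cancels: (EBIT − 95,000) × 240,000 = (EBIT − 441,000) × 510,000.
EBIT × (510,000 − 240,000) = 441,000 × 510,000 − 95,000 × 240,000 = 202,110,000,000, so EBIT = 202,110,000,000 ÷ 270,000 = 748,555.56.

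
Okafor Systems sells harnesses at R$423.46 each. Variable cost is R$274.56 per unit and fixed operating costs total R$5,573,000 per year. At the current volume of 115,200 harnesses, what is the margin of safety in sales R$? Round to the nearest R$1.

Each unit contributes R$423.46 − R$274.56 = R$148.90. Break-even units = R$5,573,000 ÷ R$148.90 = 37,427.80; break-even revenue = 37,427.80 × R$423.46 = R$15,849,177.84.
Current sales = 115,200 × R$423.46 = R$48,782,592.00.
Margin of safety = R$48,782,592.00 − R$15,849,177.84 = R$32,933,414.

R$32,933,414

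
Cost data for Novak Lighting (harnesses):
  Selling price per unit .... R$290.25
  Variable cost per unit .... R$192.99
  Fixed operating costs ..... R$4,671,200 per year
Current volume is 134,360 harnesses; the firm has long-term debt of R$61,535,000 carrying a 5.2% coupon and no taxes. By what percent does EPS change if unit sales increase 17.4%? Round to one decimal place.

+43.8%

At 134,360 units, contribution = 134,360 × R$97.26 = R$13,067,853.60.
EBIT = R$13,067,853.60 − R$4,671,200 = R$8,396,653.60.
Interest = R$3,199,820.00, so EBIT − I = R$5,196,833.60.
Degree of combined leverage = contribution ÷ (EBIT − I) = R$13,067,853.60 ÷ R$5,196,833.60 = 2.5146.
EPS therefore changes by 2.5146 × (+17.4%) = +43.8%.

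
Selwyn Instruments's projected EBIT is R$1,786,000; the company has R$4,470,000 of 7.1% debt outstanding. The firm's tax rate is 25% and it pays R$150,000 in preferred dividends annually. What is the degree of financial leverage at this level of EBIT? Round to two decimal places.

Annual interest charges come to R$317,370.00.
Preferred dividends grossed up pre-tax: R$150,000 / (1 − 0.25) = R$200,000.00.
DFL = EBIT ÷ [EBIT − I − D_p/(1−t)] = R$1,786,000 ÷ [R$1,786,000 − R$317,370.00 − R$200,000.00] = R$1,786,000 ÷ R$1,268,630.00 = 1.4078.

1.41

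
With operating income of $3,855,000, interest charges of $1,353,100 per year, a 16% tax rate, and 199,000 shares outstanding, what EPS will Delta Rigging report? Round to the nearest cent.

Interest = $1,353,100.00, so EBT = $3,855,000 − $1,353,100.00 = $2,501,900.00.
After tax at 16%: net income = $2,501,900.00 × 0.84 = $2,101,596.00.
EPS = $2,101,596.00 ÷ 199,000 = $10.56.

$10.56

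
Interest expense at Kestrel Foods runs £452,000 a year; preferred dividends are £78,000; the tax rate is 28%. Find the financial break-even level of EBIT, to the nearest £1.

Grossing the preferred dividend up to pre-tax terms: £78,000 / (1 − 0.28) = £108,333.33.
Financial break-even EBIT = interest + D_p ÷ (1 − t) = £452,000 + £108,333.33 = £560,333.33.

£560,333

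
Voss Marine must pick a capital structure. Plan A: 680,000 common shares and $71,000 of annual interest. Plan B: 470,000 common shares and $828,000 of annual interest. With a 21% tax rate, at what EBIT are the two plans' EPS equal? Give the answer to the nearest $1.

$2,522,238

At indifference, (EBIT − 71,000)(1 − t)/680,000 = (EBIT − 828,000)(1 − t)/470,000.
Cancelling (1 − t) and cross-multiplying: 470,000·(EBIT − 71,000) = 680,000·(EBIT − 828,000).
EBIT × (680,000 − 470,000) = 828,000 × 680,000 − 71,000 × 470,000 = 529,670,000,000, so EBIT = 529,670,000,000 ÷ 210,000 = 2,522,238.10.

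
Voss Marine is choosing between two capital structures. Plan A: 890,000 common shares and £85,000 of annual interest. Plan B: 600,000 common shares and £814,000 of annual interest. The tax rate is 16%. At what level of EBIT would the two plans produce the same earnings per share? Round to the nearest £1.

£2,322,276

Set EPS_A = EPS_B: (EBIT − £85,000)(1 − 0.16) ÷ 890,000 = (EBIT − £814,000)(1 − 0.16) ÷ 600,000.
The (1 − t) factor cancels: (EBIT − 85,000) × 600,000 = (EBIT − 814,000) × 890,000.
Solving, EBIT = (814,000·890,000 − 85,000·600,000) / (890,000 − 600,000) = 673,460,000,000 / 290,000 = 2,322,275.86.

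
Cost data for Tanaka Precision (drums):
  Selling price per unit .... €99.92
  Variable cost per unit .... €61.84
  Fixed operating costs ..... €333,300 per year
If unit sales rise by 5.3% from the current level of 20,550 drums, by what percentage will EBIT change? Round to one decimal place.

Total contribution margin = 20,550 × €38.08 = €782,544.00.
Operating income = contribution − fixed costs = €782,544.00 − €333,300 = €449,244.00.
Degree of operating leverage = €782,544.00 / €449,244.00 = 1.7419.
%ΔEBIT = DOL × %ΔSales = 1.7419 × +5.3% = +9.2%.

+9.2%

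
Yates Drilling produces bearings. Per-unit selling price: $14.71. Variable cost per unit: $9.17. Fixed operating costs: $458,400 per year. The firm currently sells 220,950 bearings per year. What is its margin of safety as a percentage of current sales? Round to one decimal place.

Contribution margin per unit = $14.71 − $9.17 = $5.54. Break-even units = $458,400 ÷ $5.54 = 82,743.68; break-even revenue = 82,743.68 × $14.71 = $1,217,159.57.
Actual sales revenue = 220,950 × $14.71 = $3,250,174.50.
Margin of safety = ($3,250,174.50 − $1,217,159.57) ÷ $3,250,174.50 = 62.6%.

62.6%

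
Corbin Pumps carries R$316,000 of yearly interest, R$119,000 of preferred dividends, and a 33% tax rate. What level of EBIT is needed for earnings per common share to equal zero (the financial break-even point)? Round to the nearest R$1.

R$493,612

Grossing the preferred dividend up to pre-tax terms: R$119,000 / (1 − 0.33) = R$177,611.94.
EPS = 0 when EBIT covers interest plus the pre-tax preferred burden: R$316,000 + R$177,611.94 = R$493,611.94.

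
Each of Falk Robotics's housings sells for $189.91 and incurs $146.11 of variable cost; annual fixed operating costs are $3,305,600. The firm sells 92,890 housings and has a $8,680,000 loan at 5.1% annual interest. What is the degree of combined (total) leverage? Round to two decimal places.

Contribution at this volume is 92,890 × $43.80 = $4,068,582.00.
EBIT = $4,068,582.00 − $3,305,600 = $762,982.00. Interest = $442,680.00, so EBIT − I = $320,302.00.
Degree of total leverage = total CM / (EBIT − interest) = $4,068,582.00 / $320,302.00 = 12.7023.

12.70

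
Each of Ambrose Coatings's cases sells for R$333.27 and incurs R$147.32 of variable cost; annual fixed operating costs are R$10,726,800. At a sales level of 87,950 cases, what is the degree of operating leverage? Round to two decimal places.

Contribution at this volume is 87,950 × R$185.95 = R$16,354,302.50.
EBIT = R$16,354,302.50 − R$10,726,800 = R$5,627,502.50.
Degree of operating leverage = R$16,354,302.50 / R$5,627,502.50 = 2.9061.

2.91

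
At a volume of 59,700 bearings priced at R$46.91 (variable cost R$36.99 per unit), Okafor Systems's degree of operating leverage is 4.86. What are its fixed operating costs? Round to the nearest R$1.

R$470,367

At 59,700 units, contribution = 59,700 × R$9.92 = R$592,224.00.
Since DOL = CM ÷ EBIT, EBIT = R$592,224.00 ÷ 4.86 = R$121,856.79.
Fixed costs = CM − EBIT = R$592,224.00 − R$121,856.79 = R$470,367.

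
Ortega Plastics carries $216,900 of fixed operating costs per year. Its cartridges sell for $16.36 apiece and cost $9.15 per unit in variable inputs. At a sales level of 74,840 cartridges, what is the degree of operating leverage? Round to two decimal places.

Total contribution margin = 74,840 × $7.21 = $539,596.40.
Operating income = contribution − fixed costs = $539,596.40 − $216,900 = $322,696.40.
Degree of operating leverage = $539,596.40 / $322,696.40 = 1.6721.

1.67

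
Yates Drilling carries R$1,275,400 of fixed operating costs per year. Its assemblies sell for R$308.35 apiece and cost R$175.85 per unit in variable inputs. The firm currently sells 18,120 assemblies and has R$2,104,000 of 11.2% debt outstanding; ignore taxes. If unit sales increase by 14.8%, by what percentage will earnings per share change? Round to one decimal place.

+39.9%

Total contribution margin = 18,120 × R$132.50 = R$2,400,900.00.
Operating income = contribution − fixed costs = R$2,400,900.00 − R$1,275,400 = R$1,125,500.00.
After interest of R$235,648.00, pre-tax earnings = R$889,852.00.
DCL = total CM / (EBIT − I) = R$2,400,900.00 / R$889,852.00 = 2.6981.
%ΔEPS = DCL × %ΔSales = 2.6981 × +14.8% = +39.9%.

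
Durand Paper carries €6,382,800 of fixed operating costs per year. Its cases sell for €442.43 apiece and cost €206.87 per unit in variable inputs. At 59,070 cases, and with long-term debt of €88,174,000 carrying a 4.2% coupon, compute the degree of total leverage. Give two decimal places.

3.63

At 59,070 units, contribution = 59,070 × €235.56 = €13,914,529.20.
Operating income = contribution − fixed costs = €13,914,529.20 − €6,382,800 = €7,531,729.20. Interest = €3,703,308.00.
DOL = €13,914,529.20 ÷ €7,531,729.20 = 1.8475; DFL = €7,531,729.20 ÷ €3,828,421.20 = 1.9673.
Combined leverage = 1.8475 × 1.9673 = 3.6346.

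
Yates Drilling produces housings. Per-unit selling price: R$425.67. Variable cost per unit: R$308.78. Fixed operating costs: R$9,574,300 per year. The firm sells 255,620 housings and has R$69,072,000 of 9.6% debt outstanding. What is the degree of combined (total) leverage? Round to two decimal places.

Contribution at this volume is 255,620 × R$116.89 = R$29,879,421.80.
Operating income = contribution − fixed costs = R$29,879,421.80 − R$9,574,300 = R$20,305,121.80. Interest = R$6,630,912.00.
DOL = R$29,879,421.80 ÷ R$20,305,121.80 = 1.4715; DFL = R$20,305,121.80 ÷ R$13,674,209.80 = 1.4849.
Combined leverage = 1.4715 × 1.4849 = 2.1850.

2.19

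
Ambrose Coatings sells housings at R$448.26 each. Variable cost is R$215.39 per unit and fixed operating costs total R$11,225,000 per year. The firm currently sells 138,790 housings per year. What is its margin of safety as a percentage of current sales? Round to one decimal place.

Unit CM = price − variable cost = R$448.26 − R$215.39 = R$232.87. Break-even units = R$11,225,000 ÷ R$232.87 = 48,202.86; break-even revenue = 48,202.86 × R$448.26 = R$21,607,414.01.
Current sales = 138,790 × R$448.26 = R$62,214,005.40.
Margin of safety = (R$62,214,005.40 − R$21,607,414.01) ÷ R$62,214,005.40 = 65.3%.

65.3%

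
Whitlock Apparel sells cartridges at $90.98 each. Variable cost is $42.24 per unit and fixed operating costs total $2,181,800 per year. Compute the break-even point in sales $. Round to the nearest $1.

Contribution margin per unit = $90.98 − $42.24 = $48.74, a CM ratio of $48.74 ÷ $90.98 = 0.5357.
Break-even revenue = fixed costs × price ÷ CM = $2,181,800 × $90.98 ÷ $48.74 = $4,072,634.

$4,072,634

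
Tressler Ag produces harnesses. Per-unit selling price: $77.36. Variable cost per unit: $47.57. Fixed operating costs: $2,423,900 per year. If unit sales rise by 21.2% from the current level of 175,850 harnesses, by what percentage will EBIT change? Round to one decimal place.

+39.5%

At 175,850 units, contribution = 175,850 × $29.79 = $5,238,571.50.
Operating income = contribution − fixed costs = $5,238,571.50 − $2,423,900 = $2,814,671.50.
Degree of operating leverage = $5,238,571.50 / $2,814,671.50 = 1.8612.
Operating income changes by 1.8612 × +21.2% = +39.5%.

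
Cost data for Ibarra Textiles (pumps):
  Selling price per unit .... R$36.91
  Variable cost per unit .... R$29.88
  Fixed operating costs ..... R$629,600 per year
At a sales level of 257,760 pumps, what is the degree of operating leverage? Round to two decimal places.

Contribution at this volume is 257,760 × R$7.03 = R$1,812,052.80.
EBIT = R$1,812,052.80 − R$629,600 = R$1,182,452.80.
So DOL = total CM / EBIT = R$1,812,052.80 / R$1,182,452.80 = 1.5325.

1.53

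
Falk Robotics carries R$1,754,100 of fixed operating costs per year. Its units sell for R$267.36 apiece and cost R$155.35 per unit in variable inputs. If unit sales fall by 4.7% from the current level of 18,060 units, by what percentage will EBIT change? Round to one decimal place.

At 18,060 units, contribution = 18,060 × R$112.01 = R$2,022,900.60.
EBIT = R$2,022,900.60 − R$1,754,100 = R$268,800.60.
So DOL = total CM / EBIT = R$2,022,900.60 / R$268,800.60 = 7.5257.
So EBIT moves 7.5257 × (-4.7%) = -35.4%.

-35.4%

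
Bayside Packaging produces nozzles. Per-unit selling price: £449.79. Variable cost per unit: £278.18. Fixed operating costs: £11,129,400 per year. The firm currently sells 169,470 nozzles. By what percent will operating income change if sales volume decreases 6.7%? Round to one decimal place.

Contribution at this volume is 169,470 × £171.61 = £29,082,746.70.
EBIT = £29,082,746.70 − £11,129,400 = £17,953,346.70.
DOL = contribution ÷ EBIT = £29,082,746.70 ÷ £17,953,346.70 = 1.6199.
Operating income changes by 1.6199 × -6.7% = -10.9%.

-10.9%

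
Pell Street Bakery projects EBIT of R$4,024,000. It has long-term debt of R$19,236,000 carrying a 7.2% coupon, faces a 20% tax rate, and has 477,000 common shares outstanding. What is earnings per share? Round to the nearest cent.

R$4.43

Interest = R$1,384,992.00, so EBT = R$4,024,000 − R$1,384,992.00 = R$2,639,008.00.
Net income = R$2,639,008.00 × (1 − 0.20) = R$2,111,206.40.
Per share: R$2,111,206.40 / 477,000 shares = R$4.43.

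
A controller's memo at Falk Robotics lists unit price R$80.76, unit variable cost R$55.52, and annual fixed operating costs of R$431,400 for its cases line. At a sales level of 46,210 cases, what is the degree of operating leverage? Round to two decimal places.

At 46,210 units, contribution = 46,210 × R$25.24 = R$1,166,340.40.
EBIT = R$1,166,340.40 − R$431,400 = R$734,940.40.
Degree of operating leverage = R$1,166,340.40 / R$734,940.40 = 1.5870.

1.59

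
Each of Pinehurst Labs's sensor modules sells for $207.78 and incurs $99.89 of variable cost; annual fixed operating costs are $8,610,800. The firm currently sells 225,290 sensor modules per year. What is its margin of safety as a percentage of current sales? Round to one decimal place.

Each unit contributes $207.78 − $99.89 = $107.89. Break-even units = $8,610,800 ÷ $107.89 = 79,810.92; break-even revenue = 79,810.92 × $207.78 = $16,583,112.65.
Actual sales revenue = 225,290 × $207.78 = $46,810,756.20.
Margin of safety = ($46,810,756.20 − $16,583,112.65) ÷ $46,810,756.20 = 64.6%.

64.6%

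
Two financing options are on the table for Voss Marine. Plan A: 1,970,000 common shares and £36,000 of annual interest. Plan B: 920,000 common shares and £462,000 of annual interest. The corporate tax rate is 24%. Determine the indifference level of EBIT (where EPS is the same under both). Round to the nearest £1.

£835,257

Set EPS_A = EPS_B: (EBIT − £36,000)(1 − 0.24) ÷ 1,970,000 = (EBIT − £462,000)(1 − 0.24) ÷ 920,000.
Cancelling (1 − t) and cross-multiplying: 920,000·(EBIT − 36,000) = 1,970,000·(EBIT − 462,000).
Solving, EBIT = (462,000·1,970,000 − 36,000·920,000) / (1,970,000 − 920,000) = 877,020,000,000 / 1,050,000 = 835,257.14.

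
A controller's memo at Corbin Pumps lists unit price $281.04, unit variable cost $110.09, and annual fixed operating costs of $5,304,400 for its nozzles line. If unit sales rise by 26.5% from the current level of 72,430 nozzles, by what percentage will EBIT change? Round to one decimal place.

+46.4%

Contribution at this volume is 72,430 × $170.95 = $12,381,908.50.
EBIT = $12,381,908.50 − $5,304,400 = $7,077,508.50.
Degree of operating leverage = $12,381,908.50 / $7,077,508.50 = 1.7495.
So EBIT moves 1.7495 × (+26.5%) = +46.4%.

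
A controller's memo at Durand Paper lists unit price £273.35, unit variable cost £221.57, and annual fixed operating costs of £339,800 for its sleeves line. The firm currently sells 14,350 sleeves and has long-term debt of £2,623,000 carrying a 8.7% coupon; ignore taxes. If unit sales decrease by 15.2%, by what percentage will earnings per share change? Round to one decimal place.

Total contribution margin = 14,350 × £51.78 = £743,043.00.
EBIT = £743,043.00 − £339,800 = £403,243.00.
After interest of £228,201.00, pre-tax earnings = £175,042.00.
Degree of combined leverage = contribution ÷ (EBIT − I) = £743,043.00 ÷ £175,042.00 = 4.2449.
EPS therefore changes by 4.2449 × (-15.2%) = -64.5%.

-64.5%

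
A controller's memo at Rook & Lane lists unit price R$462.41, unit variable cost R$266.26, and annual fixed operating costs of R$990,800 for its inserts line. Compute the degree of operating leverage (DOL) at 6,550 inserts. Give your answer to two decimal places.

4.37

Total contribution margin = 6,550 × R$196.15 = R$1,284,782.50.
Subtracting fixed costs: EBIT = R$1,284,782.50 − R$990,800 = R$293,982.50.
DOL = contribution ÷ EBIT = R$1,284,782.50 ÷ R$293,982.50 = 4.3703.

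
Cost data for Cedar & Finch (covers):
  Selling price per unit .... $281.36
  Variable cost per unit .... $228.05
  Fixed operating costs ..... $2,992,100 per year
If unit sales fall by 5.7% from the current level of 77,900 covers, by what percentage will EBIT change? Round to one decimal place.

-20.4%

Total contribution margin = 77,900 × $53.31 = $4,152,849.00.
Subtracting fixed costs: EBIT = $4,152,849.00 − $2,992,100 = $1,160,749.00.
DOL = contribution ÷ EBIT = $4,152,849.00 ÷ $1,160,749.00 = 3.5777.
So EBIT moves 3.5777 × (-5.7%) = -20.4%.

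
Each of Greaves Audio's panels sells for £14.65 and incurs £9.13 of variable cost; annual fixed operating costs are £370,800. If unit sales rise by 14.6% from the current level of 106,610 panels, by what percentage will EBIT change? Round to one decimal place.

Total contribution margin = 106,610 × £5.52 = £588,487.20.
EBIT = £588,487.20 − £370,800 = £217,687.20.
Degree of operating leverage = £588,487.20 / £217,687.20 = 2.7034.
%ΔEBIT = DOL × %ΔSales = 2.7034 × +14.6% = +39.5%.

+39.5%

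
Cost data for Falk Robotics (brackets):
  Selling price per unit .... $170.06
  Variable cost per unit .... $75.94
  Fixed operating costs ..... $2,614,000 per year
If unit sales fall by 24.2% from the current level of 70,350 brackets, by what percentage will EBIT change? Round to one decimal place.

Total contribution margin = 70,350 × $94.12 = $6,621,342.00.
Subtracting fixed costs: EBIT = $6,621,342.00 − $2,614,000 = $4,007,342.00.
Degree of operating leverage = $6,621,342.00 / $4,007,342.00 = 1.6523.
Operating income changes by 1.6523 × -24.2% = -40.0%.

-40.0%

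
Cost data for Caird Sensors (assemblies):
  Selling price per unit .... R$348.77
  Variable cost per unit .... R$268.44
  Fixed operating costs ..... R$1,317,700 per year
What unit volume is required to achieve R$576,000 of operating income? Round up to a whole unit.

23,575 assemblies

Contribution margin per unit = R$348.77 − R$268.44 = R$80.33.
Units = (FC + target) / CM = (R$1,317,700 + R$576,000) / R$80.33 = 23,574.01, so 23,575 assemblies.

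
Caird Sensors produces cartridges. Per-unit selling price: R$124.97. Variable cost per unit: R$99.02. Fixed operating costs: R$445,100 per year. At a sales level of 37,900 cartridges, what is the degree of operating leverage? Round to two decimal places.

1.83

Contribution at this volume is 37,900 × R$25.95 = R$983,505.00.
EBIT = R$983,505.00 − R$445,100 = R$538,405.00.
Degree of operating leverage = R$983,505.00 / R$538,405.00 = 1.8267.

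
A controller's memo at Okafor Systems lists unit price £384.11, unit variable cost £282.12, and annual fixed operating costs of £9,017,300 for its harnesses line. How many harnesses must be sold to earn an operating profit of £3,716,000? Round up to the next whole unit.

Unit CM = price − variable cost = £384.11 − £282.12 = £101.99.
Required volume = (fixed costs + target profit) ÷ CM = (£9,017,300 + £3,716,000) ÷ £101.99 = 124,848.51, so 124,849 harnesses.

124,849 harnesses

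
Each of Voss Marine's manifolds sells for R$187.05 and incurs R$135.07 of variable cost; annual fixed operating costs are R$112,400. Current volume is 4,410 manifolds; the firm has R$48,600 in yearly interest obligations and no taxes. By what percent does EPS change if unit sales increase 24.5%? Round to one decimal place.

+82.3%

Total contribution margin = 4,410 × R$51.98 = R$229,231.80.
Operating income = contribution − fixed costs = R$229,231.80 − R$112,400 = R$116,831.80.
After interest of R$48,600.00, pre-tax earnings = R$68,231.80.
DCL = total CM / (EBIT − I) = R$229,231.80 / R$68,231.80 = 3.3596.
EPS therefore changes by 3.3596 × (+24.5%) = +82.3%.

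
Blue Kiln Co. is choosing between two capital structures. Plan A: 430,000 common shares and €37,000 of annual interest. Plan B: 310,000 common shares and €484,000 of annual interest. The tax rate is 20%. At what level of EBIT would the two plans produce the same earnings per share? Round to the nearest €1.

Set EPS_A = EPS_B: (EBIT − €37,000)(1 − 0.20) ÷ 430,000 = (EBIT − €484,000)(1 − 0.20) ÷ 310,000.
Cancelling (1 − t) and cross-multiplying: 310,000·(EBIT − 37,000) = 430,000·(EBIT − 484,000).
Solving, EBIT = (484,000·430,000 − 37,000·310,000) / (430,000 − 310,000) = 196,650,000,000 / 120,000 = 1,638,750.00.

€1,638,750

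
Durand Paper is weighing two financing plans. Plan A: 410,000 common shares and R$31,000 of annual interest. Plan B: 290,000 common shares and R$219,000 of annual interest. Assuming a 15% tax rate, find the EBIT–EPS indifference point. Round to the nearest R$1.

Set EPS_A = EPS_B: (EBIT − R$31,000)(1 − 0.15) ÷ 410,000 = (EBIT − R$219,000)(1 − 0.15) ÷ 290,000.
The (1 − t) factor cancels: (EBIT − 31,000) × 290,000 = (EBIT − 219,000) × 410,000.
EBIT × (410,000 − 290,000) = 219,000 × 410,000 − 31,000 × 290,000 = 80,800,000,000, so EBIT = 80,800,000,000 ÷ 120,000 = 673,333.33.

R$673,333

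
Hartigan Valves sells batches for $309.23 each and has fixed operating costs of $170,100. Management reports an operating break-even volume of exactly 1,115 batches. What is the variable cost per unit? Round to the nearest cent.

At break-even, FC = Q × (P − VC), so P − VC = $170,100 ÷ 1,115 = $152.5561.
Variable cost per unit = $309.23 − $152.5561 = $156.67.

$156.67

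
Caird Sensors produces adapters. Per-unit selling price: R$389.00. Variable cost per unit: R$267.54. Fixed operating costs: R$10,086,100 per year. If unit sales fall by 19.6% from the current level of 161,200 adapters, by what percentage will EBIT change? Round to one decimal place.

-40.4%

Total contribution margin = 161,200 × R$121.46 = R$19,579,352.00.
EBIT = R$19,579,352.00 − R$10,086,100 = R$9,493,252.00.
DOL = contribution ÷ EBIT = R$19,579,352.00 ÷ R$9,493,252.00 = 2.0624.
So EBIT moves 2.0624 × (-19.6%) = -40.4%.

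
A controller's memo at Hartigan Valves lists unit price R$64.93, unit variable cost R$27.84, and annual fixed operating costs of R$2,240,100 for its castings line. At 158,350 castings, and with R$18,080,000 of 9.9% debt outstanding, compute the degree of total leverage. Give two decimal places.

3.19

Total contribution margin = 158,350 × R$37.09 = R$5,873,201.50.
EBIT = R$5,873,201.50 − R$2,240,100 = R$3,633,101.50. Interest = R$1,789,920.00, so EBIT − I = R$1,843,181.50.
Degree of total leverage = total CM / (EBIT − interest) = R$5,873,201.50 / R$1,843,181.50 = 3.1864.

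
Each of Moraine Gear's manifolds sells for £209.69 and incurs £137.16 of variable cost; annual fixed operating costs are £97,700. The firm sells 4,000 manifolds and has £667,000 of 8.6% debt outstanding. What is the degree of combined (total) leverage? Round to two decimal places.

Contribution at this volume is 4,000 × £72.53 = £290,120.00.
Subtracting fixed costs: EBIT = £290,120.00 − £97,700 = £192,420.00. Interest = £57,362.00, so EBIT − I = £135,058.00.
Degree of total leverage = total CM / (EBIT − interest) = £290,120.00 / £135,058.00 = 2.1481.

2.15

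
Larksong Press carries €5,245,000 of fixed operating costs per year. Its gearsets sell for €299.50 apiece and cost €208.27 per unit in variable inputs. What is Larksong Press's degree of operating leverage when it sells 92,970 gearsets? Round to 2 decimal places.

2.62

Total contribution margin = 92,970 × €91.23 = €8,481,653.10.
Subtracting fixed costs: EBIT = €8,481,653.10 − €5,245,000 = €3,236,653.10.
So DOL = total CM / EBIT = €8,481,653.10 / €3,236,653.10 = 2.6205.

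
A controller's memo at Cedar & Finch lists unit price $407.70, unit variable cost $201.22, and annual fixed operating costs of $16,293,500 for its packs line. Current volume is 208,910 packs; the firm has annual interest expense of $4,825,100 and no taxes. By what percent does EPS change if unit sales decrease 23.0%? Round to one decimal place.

-45.1%

Contribution at this volume is 208,910 × $206.48 = $43,135,736.80.
Subtracting fixed costs: EBIT = $43,135,736.80 − $16,293,500 = $26,842,236.80.
Interest = $4,825,100.00, so EBIT − I = $22,017,136.80.
DCL = total CM / (EBIT − I) = $43,135,736.80 / $22,017,136.80 = 1.9592.
EPS therefore changes by 1.9592 × (-23.0%) = -45.1%.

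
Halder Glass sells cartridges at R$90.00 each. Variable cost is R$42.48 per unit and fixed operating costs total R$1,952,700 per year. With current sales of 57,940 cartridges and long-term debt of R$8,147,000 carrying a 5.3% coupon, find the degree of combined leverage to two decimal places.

Total contribution margin = 57,940 × R$47.52 = R$2,753,308.80.
Subtracting fixed costs: EBIT = R$2,753,308.80 − R$1,952,700 = R$800,608.80. Interest = R$431,791.00.
DOL = R$2,753,308.80 ÷ R$800,608.80 = 3.4390; DFL = R$800,608.80 ÷ R$368,817.80 = 2.1707.
DCL = DOL × DFL = 3.4390 × 2.1707 = 7.4650.

7.47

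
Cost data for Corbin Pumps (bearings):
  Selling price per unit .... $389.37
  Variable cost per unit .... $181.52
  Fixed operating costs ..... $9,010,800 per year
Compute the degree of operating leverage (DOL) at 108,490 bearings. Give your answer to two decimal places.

1.67

Contribution at this volume is 108,490 × $207.85 = $22,549,646.50.
Subtracting fixed costs: EBIT = $22,549,646.50 − $9,010,800 = $13,538,846.50.
DOL = contribution ÷ EBIT = $22,549,646.50 ÷ $13,538,846.50 = 1.6656.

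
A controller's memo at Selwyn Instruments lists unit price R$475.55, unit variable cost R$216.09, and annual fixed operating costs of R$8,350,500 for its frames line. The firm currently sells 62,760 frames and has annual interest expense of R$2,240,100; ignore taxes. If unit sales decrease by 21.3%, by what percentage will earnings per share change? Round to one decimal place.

At 62,760 units, contribution = 62,760 × R$259.46 = R$16,283,709.60.
Subtracting fixed costs: EBIT = R$16,283,709.60 − R$8,350,500 = R$7,933,209.60.
Interest = R$2,240,100.00, so EBIT − I = R$5,693,109.60.
DCL = total CM / (EBIT − I) = R$16,283,709.60 / R$5,693,109.60 = 2.8602.
%ΔEPS = DCL × %ΔSales = 2.8602 × -21.3% = -60.9%.

-60.9%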